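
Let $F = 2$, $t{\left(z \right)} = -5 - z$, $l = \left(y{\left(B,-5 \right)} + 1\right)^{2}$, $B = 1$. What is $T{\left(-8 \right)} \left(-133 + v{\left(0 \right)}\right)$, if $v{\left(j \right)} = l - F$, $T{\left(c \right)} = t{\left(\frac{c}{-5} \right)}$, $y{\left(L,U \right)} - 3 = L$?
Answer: $726$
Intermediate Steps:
$y{\left(L,U \right)} = 3 + L$
$l = 25$ ($l = \left(\left(3 + 1\right) + 1\right)^{2} = \left(4 + 1\right)^{2} = 5^{2} = 25$)
$T{\left(c \right)} = -5 + \frac{c}{5}$ ($T{\left(c \right)} = -5 - \frac{c}{-5} = -5 - c \left(- \frac{1}{5}\right) = -5 - - \frac{c}{5} = -5 + \frac{c}{5}$)
$v{\left(j \right)} = 23$ ($v{\left(j \right)} = 25 - 2 = 23$)
$T{\left(-8 \right)} \left(-133 + v{\left(0 \right)}\right) = \left(-5 + \frac{1}{5} \left(-8\right)\right) \left(-133 + 23\right) = \left(-5 - \frac{8}{5}\right) \left(-110\right) = \left(- \frac{33}{5}\right) \left(-110\right) = 726$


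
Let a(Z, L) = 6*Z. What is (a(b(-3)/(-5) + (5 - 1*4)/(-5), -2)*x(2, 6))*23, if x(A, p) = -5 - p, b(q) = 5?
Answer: 9108/5 ≈ 1821.6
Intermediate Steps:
(a(b(-3)/(-5) + (5 - 1*4)/(-5), -2)*x(2, 6))*23 = ((6*(5/(-5) + (5 - 1*4)/(-5)))*(-5 - 1*6))*23 = ((6*(5*(-⅕) + (5 - 4)*(-⅕)))*(-5 - 6))*23 = ((6*(-1 + 1*(-⅕)))*(-11))*23 = ((6*(-1 - ⅕))*(-11))*23 = ((6*(-6/5))*(-11))*23 = -36/5*(-11)*23 = (396/5)*23 = 9108/5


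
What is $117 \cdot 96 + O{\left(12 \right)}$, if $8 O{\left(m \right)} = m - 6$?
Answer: $\frac{44931}{4} \approx 11233.0$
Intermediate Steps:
$O{\left(m \right)} = - \frac{3}{4} + \frac{m}{8}$ ($O{\left(m \right)} = \frac{m - 6}{8} = \frac{-6 + m}{8} = - \frac{3}{4} + \frac{m}{8}$)
$117 \cdot 96 + O{\left(12 \right)} = 117 \cdot 96 + \left(- \frac{3}{4} + \frac{1}{8} \cdot 12\right) = 11232 + \left(- \frac{3}{4} + \frac{3}{2}\right) = 11232 + \frac{3}{4} = \frac{44931}{4}$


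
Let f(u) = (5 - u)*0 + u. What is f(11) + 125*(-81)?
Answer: -10114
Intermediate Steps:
f(u) = u (f(u) = 0 + u = u)
f(11) + 125*(-81) = 11 + 125*(-81) = 11 - 10125 = -10114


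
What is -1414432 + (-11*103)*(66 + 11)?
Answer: -1501673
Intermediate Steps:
-1414432 + (-11*103)*(66 + 11) = -1414432 - 1133*77 = -1414432 - 87241 = -1501673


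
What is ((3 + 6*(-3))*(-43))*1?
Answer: 645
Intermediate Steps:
((3 + 6*(-3))*(-43))*1 = ((3 - 18)*(-43))*1 = -15*(-43)*1 = 645*1 = 645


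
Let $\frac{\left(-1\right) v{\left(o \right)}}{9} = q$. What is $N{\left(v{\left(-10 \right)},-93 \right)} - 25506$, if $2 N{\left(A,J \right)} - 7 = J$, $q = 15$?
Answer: $-25549$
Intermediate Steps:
$v{\left(o \right)} = -135$ ($v{\left(o \right)} = \left(-9\right) 15 = -135$)
$N{\left(A,J \right)} = \frac{7}{2} + \frac{J}{2}$
$N{\left(v{\left(-10 \right)},-93 \right)} - 25506 = \left(\frac{7}{2} + \frac{1}{2} \left(-93\right)\right) - 25506 = \left(\frac{7}{2} - \frac{93}{2}\right) - 25506 = -43 - 25506 = -25549$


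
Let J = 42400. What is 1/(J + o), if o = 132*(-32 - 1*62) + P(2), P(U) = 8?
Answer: 1/30000 ≈ 3.3333e-5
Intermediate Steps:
o = -12400 (o = 132*(-32 - 1*62) + 8 = 132*(-32 - 62) + 8 = 132*(-94) + 8 = -12408 + 8 = -12400)
1/(J + o) = 1/(42400 - 12400) = 1/30000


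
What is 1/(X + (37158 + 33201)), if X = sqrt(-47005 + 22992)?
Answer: 70359/4950412894 - I*sqrt(24013)/4950412894 ≈ 1.4213e-5 - 3.1303e-8*I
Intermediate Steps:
X = I*sqrt(24013) (X = sqrt(-24013) = I*sqrt(24013) ≈ 154.96*I)
1/(X + (37158 + 33201)) = 1/(I*sqrt(24013) + (37158 + 33201)) = 1/(I*sqrt(24013) + 70359) = 1/(70359 + I*sqrt(24013))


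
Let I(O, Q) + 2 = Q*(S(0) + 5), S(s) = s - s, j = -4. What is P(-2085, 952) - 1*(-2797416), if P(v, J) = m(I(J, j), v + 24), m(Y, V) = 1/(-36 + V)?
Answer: 5866181351/2097 ≈ 2.7974e+6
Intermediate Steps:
S(s) = 0
I(O, Q) = -2 + 5*Q (I(O, Q) = -2 + Q*(0 + 5) = -2 + Q*5 = -2 + 5*Q)
P(v, J) = 1/(-12 + v) (P(v, J) = 1/(-36 + (v + 24)) = 1/(-36 + (24 + v)) = 1/(-12 + v))
P(-2085, 952) - 1*(-2797416) = 1/(-12 - 2085) - 1*(-2797416) = 1/(-2097) + 2797416 = -1/2097 + 2797416 = 5866181351/2097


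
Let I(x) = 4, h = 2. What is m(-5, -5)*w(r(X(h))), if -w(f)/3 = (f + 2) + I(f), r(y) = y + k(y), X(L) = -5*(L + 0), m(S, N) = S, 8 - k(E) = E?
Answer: 210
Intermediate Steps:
k(E) = 8 - E
X(L) = -5*L
r(y) = 8 (r(y) = y + (8 - y) = 8)
w(f) = -18 - 3*f (w(f) = -3*((f + 2) + 4) = -3*((2 + f) + 4) = -3*(6 + f) = -18 - 3*f)
m(-5, -5)*w(r(X(h))) = -5*(-18 - 3*8) = -5*(-18 - 24) = -5*(-42) = 210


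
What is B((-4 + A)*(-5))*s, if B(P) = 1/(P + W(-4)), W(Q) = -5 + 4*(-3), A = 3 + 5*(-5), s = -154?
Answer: -154/113 ≈ -1.3628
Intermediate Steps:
A = -22 (A = 3 - 25 = -22)
W(Q) = -17 (W(Q) = -5 - 12 = -17)
B(P) = 1/(-17 + P) (B(P) = 1/(P - 17) = 1/(-17 + P))
B((-4 + A)*(-5))*s = -154/(-17 + (-4 - 22)*(-5)) = -154/(-17 - 26*(-5)) = -154/(-17 + 130) = -154/113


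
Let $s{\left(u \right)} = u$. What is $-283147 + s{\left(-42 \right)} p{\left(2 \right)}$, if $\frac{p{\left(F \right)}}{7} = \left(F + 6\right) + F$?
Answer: $-286087$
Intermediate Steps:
$p{\left(F \right)} = 42 + 14 F$ ($p{\left(F \right)} = 7 \left(\left(F + 6\right) + F\right) = 7 \left(\left(6 + F\right) + F\right) = 7 \left(6 + 2 F\right) = 42 + 14 F$)
$-283147 + s{\left(-42 \right)} p{\left(2 \right)} = -283147 - 42 \left(42 + 14 \cdot 2\right) = -283147 - 42 \left(42 + 28\right) = -283147 - 2940 = -286087$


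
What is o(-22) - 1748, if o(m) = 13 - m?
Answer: -1713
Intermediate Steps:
o(-22) - 1748 = (13 - 1*(-22)) - 1748 = (13 + 22) - 1748 = 35 - 1748 = -1713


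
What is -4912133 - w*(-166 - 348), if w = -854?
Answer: -5351089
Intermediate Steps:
-4912133 - w*(-166 - 348) = -4912133 - (-854)*(-166 - 348) = -4912133 - (-854)*(-514) = -4912133 - 1*438956 = -4912133 - 438956 = -5351089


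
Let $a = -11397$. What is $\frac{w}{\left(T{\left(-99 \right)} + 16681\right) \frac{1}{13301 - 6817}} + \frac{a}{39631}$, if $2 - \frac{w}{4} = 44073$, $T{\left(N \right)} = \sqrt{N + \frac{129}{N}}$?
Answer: $\frac{3 \left(- 3799 \sqrt{109230} + 498293751561023 i\right)}{39631 \left(\sqrt{109230} - 550473 i\right)} \approx -68523.0 + 41.14 i$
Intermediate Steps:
$w = -176284$ ($w = 8 - 176292 = -176284$)
$\frac{w}{\left(T{\left(-99 \right)} + 16681\right) \frac{1}{13301 - 6817}} + \frac{a}{39631} = - \frac{176284}{\left(\sqrt{-99 + \frac{129}{-99}} + 16681\right) \frac{1}{13301 - 6817}} - \frac{11397}{39631} = - \frac{176284}{\left(\sqrt{-99 + 129 \left(- \frac{1}{99}\right)} + 16681\right) \frac{1}{6484}} - \frac{11397}{39631} = - \frac{176284}{\left(\sqrt{-99 - \frac{43}{33}} + 16681\right) \frac{1}{6484}} - \frac{11397}{39631} = - \frac{176284}{\left(\sqrt{- \frac{3310}{33}} + 16681\right) \frac{1}{6484}} - \frac{11397}{39631} = - \frac{176284}{\left(\frac{i \sqrt{109230}}{33} + 16681\right) \frac{1}{6484}} - \frac{11397}{39631} = - \frac{176284}{\left(16681 + \frac{i \sqrt{109230}}{33}\right) \frac{1}{6484}} - \frac{11397}{39631} = - \frac{176284}{\frac{16681}{6484} + \frac{i \sqrt{109230}}{213972}} - \frac{11397}{39631} = - \frac{11397}{39631} - \frac{176284}{\frac{16681}{6484} + \frac{i \sqrt{109230}}{213972}}$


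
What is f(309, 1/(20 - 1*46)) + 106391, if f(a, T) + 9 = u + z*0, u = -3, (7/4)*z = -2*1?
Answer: 106379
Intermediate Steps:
z = -8/7 (z = 4*(-2*1)/7 = (4/7)*(-2) = -8/7 ≈ -1.1429)
f(a, T) = -12 (f(a, T) = -9 + (-3 - 8/7*0) = -9 + (-3 + 0) = -9 - 3 = -12)
f(309, 1/(20 - 1*46)) + 106391 = -12 + 106391 = 106379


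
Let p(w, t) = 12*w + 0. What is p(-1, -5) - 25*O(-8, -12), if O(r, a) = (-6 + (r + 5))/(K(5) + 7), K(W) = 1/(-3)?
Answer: 87/4 ≈ 21.750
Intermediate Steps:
K(W) = -⅓
O(r, a) = -3/20 + 3*r/20 (O(r, a) = (-6 + (r + 5))/(-⅓ + 7) = (-6 + (5 + r))/(20/3) = (-1 + r)*(3/20) = -3/20 + 3*r/20)
p(w, t) = 12*w
p(-1, -5) - 25*O(-8, -12) = 12*(-1) - 25*(-3/20 + (3/20)*(-8)) = -12 - 25*(-3/20 - 6/5) = -12 - 25*(-27/20) = -12 + 135/4 = 87/4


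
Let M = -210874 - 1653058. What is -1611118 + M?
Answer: -3475050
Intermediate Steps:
M = -1863932
-1611118 + M = -1611118 - 1863932 = -3475050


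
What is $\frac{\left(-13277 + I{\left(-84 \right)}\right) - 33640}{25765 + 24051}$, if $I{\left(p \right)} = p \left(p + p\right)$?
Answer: $- \frac{32805}{49816} \approx -0.65852$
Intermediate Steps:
$I{\left(p \right)} = 2 p^{2}$ ($I{\left(p \right)} = p 2 p = 2 p^{2}$)
$\frac{\left(-13277 + I{\left(-84 \right)}\right) - 33640}{25765 + 24051} = \frac{\left(-13277 + 2 \left(-84\right)^{2}\right) - 33640}{25765 + 24051} = \frac{\left(-13277 + 2 \cdot 7056\right) - 33640}{49816} = \left(\left(-13277 + 14112\right) - 33640\right) \frac{1}{49816} = \left(835 - 33640\right) \frac{1}{49816} = \left(-32805\right) \frac{1}{49816} = - \frac{32805}{49816}$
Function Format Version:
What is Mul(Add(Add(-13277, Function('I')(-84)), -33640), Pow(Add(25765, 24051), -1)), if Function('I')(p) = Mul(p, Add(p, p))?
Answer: Rational(-32805, 49816) ≈ -0.65852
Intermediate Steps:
Function('I')(p) = Mul(2, Pow(p, 2)) (Function('I')(p) = Mul(p, Mul(2, p)) = Mul(2, Pow(p, 2)))
Mul(Add(Add(-13277, Function('I')(-84)), -33640), Pow(Add(25765, 24051), -1)) = Mul(Add(Add(-13277, Mul(2, Pow(-84, 2))), -33640), Pow(Add(25765, 24051), -1)) = Mul(Add(Add(-13277, Mul(2, 7056)), -33640), Pow(49816, -1)) = Mul(Add(Add(-13277, 14112), -33640), Rational(1, 49816)) = Mul(Add(835, -33640), Rational(1, 49816)) = Mul(-32805, Rational(1, 49816)) = Rational(-32805, 49816)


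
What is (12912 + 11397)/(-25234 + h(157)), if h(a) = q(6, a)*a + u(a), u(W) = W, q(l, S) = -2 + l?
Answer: -24309/24449 ≈ -0.99427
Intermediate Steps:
h(a) = 5*a (h(a) = (-2 + 6)*a + a = 4*a + a = 5*a)
(12912 + 11397)/(-25234 + h(157)) = (12912 + 11397)/(-25234 + 5*157) = 24309/(-25234 + 785) = 24309/(-24449) = 24309*(-1/24449) = -24309/24449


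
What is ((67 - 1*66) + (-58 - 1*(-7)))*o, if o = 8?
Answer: -400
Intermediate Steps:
((67 - 1*66) + (-58 - 1*(-7)))*o = ((67 - 1*66) + (-58 - 1*(-7)))*8 = ((67 - 66) + (-58 + 7))*8 = (1 - 51)*8 = -50*8 = -400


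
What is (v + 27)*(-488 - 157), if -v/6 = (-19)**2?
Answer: 1379655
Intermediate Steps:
v = -2166 (v = -6*(-19)**2 = -6*361 = -2166)
(v + 27)*(-488 - 157) = (-2166 + 27)*(-488 - 157) = -2139*(-645) = 1379655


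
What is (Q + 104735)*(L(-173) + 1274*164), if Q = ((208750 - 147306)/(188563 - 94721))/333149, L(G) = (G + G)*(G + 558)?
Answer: 17711061355813990266/2233097747 ≈ 7.9312e+9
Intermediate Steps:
L(G) = 2*G*(558 + G) (L(G) = (2*G)*(558 + G) = 2*G*(558 + G))
Q = 30722/15631684229 (Q = (61444/93842)*(1/333149) = (61444*(1/93842))*(1/333149) = (30722/46921)*(1/333149) = 30722/15631684229 ≈ 1.9654e-6)
(Q + 104735)*(L(-173) + 1274*164) = (30722/15631684229 + 104735)*(2*(-173)*(558 - 173) + 1274*164) = 1637184447755037*(2*(-173)*385 + 208936)/15631684229 = 1637184447755037*(-133210 + 208936)/15631684229 = (1637184447755037/15631684229)*75726 = 17711061355813990266/2233097747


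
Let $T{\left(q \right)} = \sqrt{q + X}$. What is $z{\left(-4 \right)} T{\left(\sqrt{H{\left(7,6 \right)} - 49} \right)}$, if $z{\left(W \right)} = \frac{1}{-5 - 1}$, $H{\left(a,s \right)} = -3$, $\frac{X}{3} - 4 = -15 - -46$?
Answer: $- \frac{\sqrt{105 + 2 i \sqrt{13}}}{6} \approx -1.7088 - 0.05861 i$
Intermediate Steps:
$X = 105$ ($X = 12 + 3 \left(-15 - -46\right) = 12 + 3 \left(-15 + 46\right) = 12 + 3 \cdot 31 = 12 + 93 = 105$)
$z{\left(W \right)} = - \frac{1}{6}$ ($z{\left(W \right)} = \frac{1}{-6} = - \frac{1}{6}$)
$T{\left(q \right)} = \sqrt{105 + q}$ ($T{\left(q \right)} = \sqrt{q + 105} = \sqrt{105 + q}$)
$z{\left(-4 \right)} T{\left(\sqrt{H{\left(7,6 \right)} - 49} \right)} = - \frac{\sqrt{105 + \sqrt{-3 - 49}}}{6} = - \frac{\sqrt{105 + \sqrt{-52}}}{6} = - \frac{\sqrt{105 + 2 i \sqrt{13}}}{6}$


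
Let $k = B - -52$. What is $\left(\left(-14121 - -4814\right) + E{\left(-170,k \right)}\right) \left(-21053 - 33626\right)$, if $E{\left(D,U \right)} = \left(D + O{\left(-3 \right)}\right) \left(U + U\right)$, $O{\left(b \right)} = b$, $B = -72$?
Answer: $130518773$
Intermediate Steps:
$k = -20$ ($k = -72 - -52 = -72 + 52 = -20$)
$E{\left(D,U \right)} = 2 U \left(-3 + D\right)$ ($E{\left(D,U \right)} = \left(D - 3\right) \left(U + U\right) = \left(-3 + D\right) 2 U = 2 U \left(-3 + D\right)$)
$\left(\left(-14121 - -4814\right) + E{\left(-170,k \right)}\right) \left(-21053 - 33626\right) = \left(\left(-14121 - -4814\right) + 2 \left(-20\right) \left(-3 - 170\right)\right) \left(-21053 - 33626\right) = \left(\left(-14121 + 4814\right) + 2 \left(-20\right) \left(-173\right)\right) \left(-54679\right) = \left(-9307 + 6920\right) \left(-54679\right) = \left(-2387\right) \left(-54679\right) = 130518773$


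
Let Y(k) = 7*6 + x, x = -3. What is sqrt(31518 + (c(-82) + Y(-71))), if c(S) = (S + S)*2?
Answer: sqrt(31229) ≈ 176.72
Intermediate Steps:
Y(k) = 39 (Y(k) = 7*6 - 3 = 42 - 3 = 39)
c(S) = 4*S (c(S) = (2*S)*2 = 4*S)
sqrt(31518 + (c(-82) + Y(-71))) = sqrt(31518 + (4*(-82) + 39)) = sqrt(31518 + (-328 + 39)) = sqrt(31518 - 289) = sqrt(31229)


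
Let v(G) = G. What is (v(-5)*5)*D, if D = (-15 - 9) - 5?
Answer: 725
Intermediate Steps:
D = -29 (D = -24 - 5 = -29)
(v(-5)*5)*D = -5*5*(-29) = -25*(-29) = 725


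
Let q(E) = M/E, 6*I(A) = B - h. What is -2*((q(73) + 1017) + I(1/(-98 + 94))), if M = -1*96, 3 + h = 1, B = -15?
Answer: -443921/219 ≈ -2027.0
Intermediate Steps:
h = -2 (h = -3 + 1 = -2)
M = -96
I(A) = -13/6 (I(A) = (-15 - 1*(-2))/6 = (-15 + 2)/6 = (⅙)*(-13) = -13/6)
q(E) = -96/E
-2*((q(73) + 1017) + I(1/(-98 + 94))) = -2*((-96/73 + 1017) - 13/6) = -2*(74145/73 - 13/6) = -2*443921/438 = -443921/219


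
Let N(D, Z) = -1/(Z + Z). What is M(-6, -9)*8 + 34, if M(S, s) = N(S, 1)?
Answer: 30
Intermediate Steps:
N(D, Z) = -1/(2*Z)
M(S, s) = -½ (M(S, s) = -½/1 = -½*1 = -½)
M(-6, -9)*8 + 34 = -½*8 + 34 = -4 + 34 = 30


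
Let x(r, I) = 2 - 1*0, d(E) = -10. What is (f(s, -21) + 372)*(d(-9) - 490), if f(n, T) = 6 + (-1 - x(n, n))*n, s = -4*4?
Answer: -213000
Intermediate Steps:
s = -16
x(r, I) = 2 (x(r, I) = 2 + 0 = 2)
f(n, T) = 6 - 3*n (f(n, T) = 6 + (-1 - 1*2)*n = 6 + (-1 - 2)*n = 6 - 3*n)
(f(s, -21) + 372)*(d(-9) - 490) = ((6 - 3*(-16)) + 372)*(-10 - 490) = ((6 + 48) + 372)*(-500) = (54 + 372)*(-500) = 426*(-500) = -213000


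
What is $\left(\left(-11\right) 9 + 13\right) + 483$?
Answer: $397$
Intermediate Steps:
$\left(\left(-11\right) 9 + 13\right) + 483 = \left(-99 + 13\right) + 483 = -86 + 483 = 397$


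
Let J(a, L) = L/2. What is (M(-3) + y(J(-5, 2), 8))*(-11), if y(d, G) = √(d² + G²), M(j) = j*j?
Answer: -99 - 11*√65 ≈ -187.68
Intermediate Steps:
M(j) = j²
J(a, L) = L/2 (J(a, L) = L*(½) = L/2)
y(d, G) = √(G² + d²)
(M(-3) + y(J(-5, 2), 8))*(-11) = ((-3)² + √(8² + ((½)*2)²))*(-11) = (9 + √(64 + 1²))*(-11) = (9 + √(64 + 1))*(-11) = (9 + √65)*(-11) = -99 - 11*√65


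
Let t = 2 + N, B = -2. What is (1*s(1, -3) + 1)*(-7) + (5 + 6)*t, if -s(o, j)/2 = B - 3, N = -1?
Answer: -66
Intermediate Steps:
s(o, j) = 10 (s(o, j) = -2*(-2 - 3) = -2*(-5) = 10)
t = 1 (t = 2 - 1 = 1)
(1*s(1, -3) + 1)*(-7) + (5 + 6)*t = (1*10 + 1)*(-7) + (5 + 6)*1 = (10 + 1)*(-7) + 11*1 = 11*(-7) + 11 = -77 + 11 = -66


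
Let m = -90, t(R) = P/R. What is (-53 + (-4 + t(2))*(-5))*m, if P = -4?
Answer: 2070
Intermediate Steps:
t(R) = -4/R
(-53 + (-4 + t(2))*(-5))*m = (-53 + (-4 - 4/2)*(-5))*(-90) = (-53 + (-4 - 4*1/2)*(-5))*(-90) = (-53 + (-4 - 2)*(-5))*(-90) = (-53 - 6*(-5))*(-90) = (-53 + 30)*(-90) = -23*(-90) = 2070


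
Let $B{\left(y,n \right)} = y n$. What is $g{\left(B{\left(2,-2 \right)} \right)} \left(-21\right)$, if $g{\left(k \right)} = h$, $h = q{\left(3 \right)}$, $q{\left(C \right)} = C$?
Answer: $-63$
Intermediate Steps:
$B{\left(y,n \right)} = n y$
$h = 3$
$g{\left(k \right)} = 3$
$g{\left(B{\left(2,-2 \right)} \right)} \left(-21\right) = 3 \left(-21\right) = -63$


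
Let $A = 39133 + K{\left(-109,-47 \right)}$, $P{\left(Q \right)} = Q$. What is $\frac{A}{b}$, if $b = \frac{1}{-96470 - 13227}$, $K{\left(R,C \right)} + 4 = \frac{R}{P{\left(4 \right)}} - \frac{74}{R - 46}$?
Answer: $- \frac{2659426165557}{620} \approx -4.2894 \cdot 10^{9}$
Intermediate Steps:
$K{\left(R,C \right)} = -4 - \frac{74}{-46 + R} + \frac{R}{4}$ ($K{\left(R,C \right)} = -4 + \left(\frac{R}{4} - \frac{74}{R - 46}\right) = -4 + \left(R \frac{1}{4} - \frac{74}{-46 + R}\right) = -4 + \left(\frac{R}{4} - \frac{74}{-46 + R}\right) = -4 + \left(- \frac{74}{-46 + R} + \frac{R}{4}\right) = -4 - \frac{74}{-46 + R} + \frac{R}{4}$)
$b = - \frac{1}{109697}$ ($b = \frac{1}{-109697} = - \frac{1}{109697} \approx -9.116 \cdot 10^{-6}$)
$A = \frac{24243381}{620}$ ($A = 39133 + \frac{440 + \left(-109\right)^{2} - -6758}{4 \left(-46 - 109\right)} = 39133 + \frac{440 + 11881 + 6758}{4 \left(-155\right)} = 39133 + \frac{1}{4} \left(- \frac{1}{155}\right) 19079 = 39133 - \frac{19079}{620} = \frac{24243381}{620} \approx 39102.0$)
$\frac{A}{b} = \frac{24243381}{620 \left(- \frac{1}{109697}\right)} = \frac{24243381}{620} \left(-109697\right) = - \frac{2659426165557}{620}$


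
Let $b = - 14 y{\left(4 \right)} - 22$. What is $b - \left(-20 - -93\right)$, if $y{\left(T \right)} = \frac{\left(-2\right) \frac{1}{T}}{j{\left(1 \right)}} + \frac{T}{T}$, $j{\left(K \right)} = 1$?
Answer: $-102$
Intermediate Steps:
$y{\left(T \right)} = 1 - \frac{2}{T}$ ($y{\left(T \right)} = \frac{\left(-2\right) \frac{1}{T}}{1} + \frac{T}{T} = - \frac{2}{T} 1 + 1 = - \frac{2}{T} + 1 = 1 - \frac{2}{T}$)
$b = -29$ ($b = - 14 \frac{-2 + 4}{4} - 22 = - 14 \cdot \frac{1}{4} \cdot 2 - 22 = \left(-14\right) \frac{1}{2} - 22 = -7 - 22 = -29$)
$b - \left(-20 - -93\right) = -29 - \left(-20 - -93\right) = -29 - \left(-20 + 93\right) = -29 - 73 = -102$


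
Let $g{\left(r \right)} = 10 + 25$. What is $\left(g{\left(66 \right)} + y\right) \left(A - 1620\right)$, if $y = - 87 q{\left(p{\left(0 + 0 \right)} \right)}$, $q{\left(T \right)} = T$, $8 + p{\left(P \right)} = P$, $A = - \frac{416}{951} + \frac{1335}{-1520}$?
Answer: $- \frac{342640797391}{289104} \approx -1.1852 \cdot 10^{6}$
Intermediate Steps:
$A = - \frac{380381}{289104}$ ($A = \left(-416\right) \frac{1}{951} + 1335 \left(- \frac{1}{1520}\right) = - \frac{416}{951} - \frac{267}{304} = - \frac{380381}{289104} \approx -1.3157$)
$p{\left(P \right)} = -8 + P$
$g{\left(r \right)} = 35$
$y = 696$ ($y = - 87 \left(-8 + \left(0 + 0\right)\right) = - 87 \left(-8 + 0\right) = \left(-87\right) \left(-8\right) = 696$)
$\left(g{\left(66 \right)} + y\right) \left(A - 1620\right) = \left(35 + 696\right) \left(- \frac{380381}{289104} - 1620\right) = 731 \left(- \frac{468728861}{289104}\right) = - \frac{342640797391}{289104}$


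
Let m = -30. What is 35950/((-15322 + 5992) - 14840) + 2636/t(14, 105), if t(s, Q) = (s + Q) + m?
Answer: 6051257/215113 ≈ 28.131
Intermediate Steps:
t(s, Q) = -30 + Q + s (t(s, Q) = (s + Q) - 30 = (Q + s) - 30 = -30 + Q + s)
35950/((-15322 + 5992) - 14840) + 2636/t(14, 105) = 35950/((-15322 + 5992) - 14840) + 2636/(-30 + 105 + 14) = 35950/(-9330 - 14840) + 2636/89 = 35950/(-24170) + 2636*(1/89) = 35950*(-1/24170) + 2636/89 = -3595/2417 + 2636/89 = 6051257/215113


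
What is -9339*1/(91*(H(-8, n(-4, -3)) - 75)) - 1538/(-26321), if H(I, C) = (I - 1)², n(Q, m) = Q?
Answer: -81657357/4790422 ≈ -17.046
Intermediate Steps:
H(I, C) = (-1 + I)²
-9339*1/(91*(H(-8, n(-4, -3)) - 75)) - 1538/(-26321) = -9339*1/(91*((-1 - 8)² - 75)) - 1538/(-26321) = -9339*1/(91*((-9)² - 75)) - 1538*(-1/26321) = -9339*1/(91*(81 - 75)) + 1538/26321 = -9339/(91*6) + 1538/26321 = -9339/546 + 1538/26321 = -9339*1/546 + 1538/26321 = -3113/182 + 1538/26321 = -81657357/4790422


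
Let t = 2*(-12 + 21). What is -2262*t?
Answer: -40716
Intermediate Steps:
t = 18 (t = 2*9 = 18)
-2262*t = -2262*18 = -40716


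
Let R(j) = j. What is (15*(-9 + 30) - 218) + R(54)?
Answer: 151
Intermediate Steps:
(15*(-9 + 30) - 218) + R(54) = (15*(-9 + 30) - 218) + 54 = (15*21 - 218) + 54 = (315 - 218) + 54 = 97 + 54 = 151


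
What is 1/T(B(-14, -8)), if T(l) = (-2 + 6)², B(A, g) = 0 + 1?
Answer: 1/16 ≈ 0.062500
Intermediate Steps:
B(A, g) = 1
T(l) = 16 (T(l) = 4² = 16)
1/T(B(-14, -8)) = 1/16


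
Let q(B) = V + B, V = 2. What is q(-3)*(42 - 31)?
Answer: -11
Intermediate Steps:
q(B) = 2 + B
q(-3)*(42 - 31) = (2 - 3)*(42 - 31) = -1*11 = -11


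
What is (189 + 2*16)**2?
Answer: 48841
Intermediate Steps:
(189 + 2*16)**2 = (189 + 32)**2 = 221**2 = 48841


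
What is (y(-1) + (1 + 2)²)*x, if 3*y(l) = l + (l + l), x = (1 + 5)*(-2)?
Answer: -96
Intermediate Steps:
x = -12 (x = 6*(-2) = -12)
y(l) = l (y(l) = (l + (l + l))/3 = (l + 2*l)/3 = (3*l)/3 = l)
(y(-1) + (1 + 2)²)*x = (-1 + (1 + 2)²)*(-12) = (-1 + 3²)*(-12) = (-1 + 9)*(-12) = 8*(-12) = -96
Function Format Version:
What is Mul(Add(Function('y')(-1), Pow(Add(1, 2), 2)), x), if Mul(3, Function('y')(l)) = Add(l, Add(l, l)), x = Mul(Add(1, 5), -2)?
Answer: -96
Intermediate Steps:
x = -12 (x = Mul(6, -2) = -12)
Function('y')(l) = l (Function('y')(l) = Mul(Rational(1, 3), Add(l, Add(l, l))) = Mul(Rational(1, 3), Add(l, Mul(2, l))) = Mul(Rational(1, 3), Mul(3, l)) = l)
Mul(Add(Function('y')(-1), Pow(Add(1, 2), 2)), x) = Mul(Add(-1, Pow(Add(1, 2), 2)), -12) = Mul(Add(-1, Pow(3, 2)), -12) = Mul(Add(-1, 9), -12) = Mul(8, -12) = -96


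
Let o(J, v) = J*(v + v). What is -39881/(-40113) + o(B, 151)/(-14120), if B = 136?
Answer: -135550177/70799445 ≈ -1.9146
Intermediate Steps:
o(J, v) = 2*J*v (o(J, v) = J*(2*v) = 2*J*v)
-39881/(-40113) + o(B, 151)/(-14120) = -39881/(-40113) + (2*136*151)/(-14120) = -39881*(-1/40113) + 41072*(-1/14120) = 39881/40113 - 5134/1765 = -135550177/70799445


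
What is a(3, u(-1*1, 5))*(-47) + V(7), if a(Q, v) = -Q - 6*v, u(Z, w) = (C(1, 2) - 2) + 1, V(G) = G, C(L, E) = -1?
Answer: -416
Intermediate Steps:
u(Z, w) = -2 (u(Z, w) = (-1 - 2) + 1 = -3 + 1 = -2)
a(3, u(-1*1, 5))*(-47) + V(7) = (-1*3 - 6*(-2))*(-47) + 7 = (-3 + 12)*(-47) + 7 = 9*(-47) + 7 = -423 + 7 = -416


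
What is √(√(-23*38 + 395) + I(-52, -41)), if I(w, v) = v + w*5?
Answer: √(-301 + I*√479) ≈ 0.63033 + 17.361*I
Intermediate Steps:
I(w, v) = v + 5*w
√(√(-23*38 + 395) + I(-52, -41)) = √(√(-23*38 + 395) + (-41 + 5*(-52))) = √(√(-874 + 395) + (-41 - 260)) = √(√(-479) - 301) = √(I*√479 - 301) = √(-301 + I*√479)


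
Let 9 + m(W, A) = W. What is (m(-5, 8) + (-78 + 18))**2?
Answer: 5476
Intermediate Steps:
m(W, A) = -9 + W
(m(-5, 8) + (-78 + 18))**2 = ((-9 - 5) + (-78 + 18))**2 = (-14 - 60)**2 = (-74)**2 = 5476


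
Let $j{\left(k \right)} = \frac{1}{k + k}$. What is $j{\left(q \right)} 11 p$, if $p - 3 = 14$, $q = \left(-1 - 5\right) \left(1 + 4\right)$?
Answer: $- \frac{187}{60} \approx -3.1167$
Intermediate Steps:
$q = -30$ ($q = \left(-6\right) 5 = -30$)
$p = 17$ ($p = 3 + 14 = 17$)
$j{\left(k \right)} = \frac{1}{2 k}$
$j{\left(q \right)} 11 p = \frac{1}{2 \left(-30\right)} 11 \cdot 17 = \frac{1}{2} \left(- \frac{1}{30}\right) 11 \cdot 17 = \left(- \frac{1}{60}\right) 11 \cdot 17 = \left(- \frac{11}{60}\right) 17 = - \frac{187}{60}$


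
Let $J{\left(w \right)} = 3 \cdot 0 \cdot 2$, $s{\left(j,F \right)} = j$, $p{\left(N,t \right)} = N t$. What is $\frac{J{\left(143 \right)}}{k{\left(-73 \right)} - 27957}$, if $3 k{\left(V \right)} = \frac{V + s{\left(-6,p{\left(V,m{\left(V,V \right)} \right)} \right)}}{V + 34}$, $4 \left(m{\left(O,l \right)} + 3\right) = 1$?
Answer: $0$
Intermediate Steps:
$m{\left(O,l \right)} = - \frac{11}{4}$ ($m{\left(O,l \right)} = -3 + \frac{1}{4} \cdot 1 = -3 + \frac{1}{4} = - \frac{11}{4}$)
$J{\left(w \right)} = 0$ ($J{\left(w \right)} = 0 \cdot 2 = 0$)
$k{\left(V \right)} = \frac{-6 + V}{3 \left(34 + V\right)}$ ($k{\left(V \right)} = \frac{\left(V - 6\right) \frac{1}{V + 34}}{3} = \frac{\left(-6 + V\right) \frac{1}{34 + V}}{3} = \frac{\frac{1}{34 + V} \left(-6 + V\right)}{3} = \frac{-6 + V}{3 \left(34 + V\right)}$)
$\frac{J{\left(143 \right)}}{k{\left(-73 \right)} - 27957} = \frac{0}{\frac{-6 - 73}{3 \left(34 - 73\right)} - 27957} = \frac{0}{\frac{1}{3} \frac{1}{-39} \left(-79\right) - 27957} = \frac{0}{\frac{1}{3} \left(- \frac{1}{39}\right) \left(-79\right) - 27957} = \frac{0}{\frac{79}{117} - 27957} = \frac{0}{- \frac{3270890}{117}} = 0 \left(- \frac{117}{3270890}\right) = 0$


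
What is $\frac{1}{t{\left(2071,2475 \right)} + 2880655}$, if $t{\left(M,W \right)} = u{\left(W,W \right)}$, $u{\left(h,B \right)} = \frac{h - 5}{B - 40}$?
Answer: $\frac{487}{1402879479} \approx 3.4714 \cdot 10^{-7}$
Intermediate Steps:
$u{\left(h,B \right)} = \frac{-5 + h}{-40 + B}$
$t{\left(M,W \right)} = \frac{-5 + W}{-40 + W}$
$\frac{1}{t{\left(2071,2475 \right)} + 2880655} = \frac{1}{\frac{-5 + 2475}{-40 + 2475} + 2880655} = \frac{1}{\frac{1}{2435} \cdot 2470 + 2880655} = \frac{1}{\frac{494}{487} + 2880655} = \frac{1}{\frac{1402879479}{487}} = \frac{487}{1402879479}$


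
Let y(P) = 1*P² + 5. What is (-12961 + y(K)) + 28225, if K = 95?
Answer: 24294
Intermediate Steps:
y(P) = 5 + P² (y(P) = P² + 5 = 5 + P²)
(-12961 + y(K)) + 28225 = (-12961 + (5 + 95²)) + 28225 = (-12961 + (5 + 9025)) + 28225 = (-12961 + 9030) + 28225 = -3931 + 28225 = 24294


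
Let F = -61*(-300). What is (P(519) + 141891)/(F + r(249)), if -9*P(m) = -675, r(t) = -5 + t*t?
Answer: 70983/40148 ≈ 1.7680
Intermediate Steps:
F = 18300
r(t) = -5 + t**2
P(m) = 75 (P(m) = -1/9*(-675) = 75)
(P(519) + 141891)/(F + r(249)) = (75 + 141891)/(18300 + (-5 + 249**2)) = 141966/(18300 + (-5 + 62001)) = 141966/(18300 + 61996) = 141966/80296 = 141966*(1/80296) = 70983/40148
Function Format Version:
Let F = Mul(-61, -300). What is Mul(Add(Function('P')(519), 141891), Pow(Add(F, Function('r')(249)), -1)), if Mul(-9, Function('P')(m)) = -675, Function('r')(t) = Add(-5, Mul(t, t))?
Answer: Rational(70983, 40148) ≈ 1.7680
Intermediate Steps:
F = 18300
Function('r')(t) = Add(-5, Pow(t, 2))
Function('P')(m) = 75 (Function('P')(m) = Mul(Rational(-1, 9), -675) = 75)
Mul(Add(Function('P')(519), 141891), Pow(Add(F, Function('r')(249)), -1)) = Mul(Add(75, 141891), Pow(Add(18300, Add(-5, Pow(249, 2))), -1)) = Mul(141966, Pow(Add(18300, Add(-5, 62001)), -1)) = Mul(141966, Pow(Add(18300, 61996), -1)) = Mul(141966, Pow(80296, -1)) = Mul(141966, Rational(1, 80296)) = Rational(70983, 40148)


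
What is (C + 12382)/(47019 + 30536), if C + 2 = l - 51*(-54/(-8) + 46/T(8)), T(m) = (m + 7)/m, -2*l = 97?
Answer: 214721/1551100 ≈ 0.13843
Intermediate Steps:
l = -97/2 (l = -1/2*97 = -97/2 ≈ -48.500)
T(m) = (7 + m)/m
C = -32919/20 (C = -2 + (-97/2 - 51*(-54/(-8) + 46/(((7 + 8)/8)))) = -2 + (-97/2 - 51*(-54*(-1/8) + 46/(((1/8)*15)))) = -2 + (-97/2 - 51*(27/4 + 46/(15/8))) = -2 + (-97/2 - 51*(27/4 + 46*(8/15))) = -2 + (-97/2 - 51*(27/4 + 368/15)) = -2 + (-97/2 - 51*1877/60) = -2 + (-97/2 - 31909/20) = -2 - 32879/20 = -32919/20 ≈ -1645.9)
(C + 12382)/(47019 + 30536) = (-32919/20 + 12382)/(47019 + 30536) = (214721/20)/77555 = (214721/20)*(1/77555) = 214721/1551100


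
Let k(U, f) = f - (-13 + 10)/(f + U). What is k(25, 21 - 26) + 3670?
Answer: 73303/20 ≈ 3665.1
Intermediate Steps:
k(U, f) = f + 3/(U + f) (k(U, f) = f - (-3)/(U + f) = f + 3/(U + f))
k(25, 21 - 26) + 3670 = (3 + (21 - 26)² + 25*(21 - 26))/(25 + (21 - 26)) + 3670 = (3 + (-5)² + 25*(-5))/(25 - 5) + 3670 = (3 + 25 - 125)/20 + 3670 = (1/20)*(-97) + 3670 = -97/20 + 3670 = 73303/20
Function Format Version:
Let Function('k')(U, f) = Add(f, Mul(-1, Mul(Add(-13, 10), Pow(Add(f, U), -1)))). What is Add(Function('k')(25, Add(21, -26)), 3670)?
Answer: Rational(73303, 20) ≈ 3665.1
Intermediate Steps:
Function('k')(U, f) = Add(f, Mul(3, Pow(Add(U, f), -1))) (Function('k')(U, f) = Add(f, Mul(-1, Mul(-3, Pow(Add(U, f), -1)))) = Add(f, Mul(3, Pow(Add(U, f), -1))))
Add(Function('k')(25, Add(21, -26)), 3670) = Add(Mul(Pow(Add(25, Add(21, -26)), -1), Add(3, Pow(Add(21, -26), 2), Mul(25, Add(21, -26)))), 3670) = Add(Mul(Pow(Add(25, -5), -1), Add(3, Pow(-5, 2), Mul(25, -5))), 3670) = Add(Mul(Pow(20, -1), Add(3, 25, -125)), 3670) = Add(Mul(Rational(1, 20), -97), 3670) = Add(Rational(-97, 20), 3670) = Rational(73303, 20)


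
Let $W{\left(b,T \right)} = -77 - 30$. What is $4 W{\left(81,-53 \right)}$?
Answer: $-428$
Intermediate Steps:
$W{\left(b,T \right)} = -107$ ($W{\left(b,T \right)} = -77 - 30 = -107$)
$4 W{\left(81,-53 \right)} = 4 \left(-107\right) = -428$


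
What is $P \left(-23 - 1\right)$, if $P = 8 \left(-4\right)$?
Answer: $768$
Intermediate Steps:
$P = -32$
$P \left(-23 - 1\right) = - 32 \left(-23 - 1\right) = \left(-32\right) \left(-24\right) = 768$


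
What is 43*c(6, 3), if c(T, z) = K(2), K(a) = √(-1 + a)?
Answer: 43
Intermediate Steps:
c(T, z) = 1 (c(T, z) = √(-1 + 2) = √1 = 1)
43*c(6, 3) = 43*1 = 43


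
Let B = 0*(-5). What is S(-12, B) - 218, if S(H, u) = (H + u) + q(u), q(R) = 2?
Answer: -228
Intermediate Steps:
B = 0
S(H, u) = 2 + H + u (S(H, u) = (H + u) + 2 = 2 + H + u)
S(-12, B) - 218 = (2 - 12 + 0) - 218 = -10 - 218 = -228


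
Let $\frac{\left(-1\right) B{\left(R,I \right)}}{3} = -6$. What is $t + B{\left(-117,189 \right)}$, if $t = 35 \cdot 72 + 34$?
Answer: $2572$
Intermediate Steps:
$B{\left(R,I \right)} = 18$ ($B{\left(R,I \right)} = \left(-3\right) \left(-6\right) = 18$)
$t = 2554$ ($t = 2520 + 34 = 2554$)
$t + B{\left(-117,189 \right)} = 2554 + 18 = 2572$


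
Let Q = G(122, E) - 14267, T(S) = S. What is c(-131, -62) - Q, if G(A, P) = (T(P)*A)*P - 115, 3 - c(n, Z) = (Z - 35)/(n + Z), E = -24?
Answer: -10786288/193 ≈ -55888.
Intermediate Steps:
c(n, Z) = 3 - (-35 + Z)/(Z + n) (c(n, Z) = 3 - (Z - 35)/(n + Z) = 3 - (-35 + Z)/(Z + n))
G(A, P) = -115 + A*P² (G(A, P) = (P*A)*P - 115 = (A*P)*P - 115 = A*P² - 115 = -115 + A*P²)
Q = 55890 (Q = (-115 + 122*(-24)²) - 14267 = (-115 + 122*576) - 14267 = (-115 + 70272) - 14267 = 70157 - 14267 = 55890)
c(-131, -62) - Q = (35 + 2*(-62) + 3*(-131))/(-62 - 131) - 1*55890 = (35 - 124 - 393)/(-193) - 55890 = -1/193*(-482) - 55890 = 482/193 - 55890 = -10786288/193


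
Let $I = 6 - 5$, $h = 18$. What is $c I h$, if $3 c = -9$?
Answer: $-54$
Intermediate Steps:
$c = -3$ ($c = \frac{1}{3} \left(-9\right) = -3$)
$I = 1$
$c I h = \left(-3\right) 1 \cdot 18 = \left(-3\right) 18 = -54$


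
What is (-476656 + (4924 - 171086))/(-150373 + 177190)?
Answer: -642818/26817 ≈ -23.971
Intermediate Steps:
(-476656 + (4924 - 171086))/(-150373 + 177190) = (-476656 - 166162)/26817 = -642818*1/26817 = -642818/26817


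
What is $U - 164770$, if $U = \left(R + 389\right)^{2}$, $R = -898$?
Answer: $94311$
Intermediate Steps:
$U = 259081$ ($U = \left(-898 + 389\right)^{2} = \left(-509\right)^{2} = 259081$)
$U - 164770 = 259081 - 164770 = 94311$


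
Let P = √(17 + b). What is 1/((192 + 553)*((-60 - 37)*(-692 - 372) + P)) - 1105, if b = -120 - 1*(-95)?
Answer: (-1646450*√2 + 84963405799*I)/(1490*(√2 - 51604*I)) ≈ -1105.0 - 7.276e-12*I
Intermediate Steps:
b = -25 (b = -120 + 95 = -25)
P = 2*I*√2 (P = √(17 - 25) = √(-8) = 2*I*√2 ≈ 2.8284*I)
1/((192 + 553)*((-60 - 37)*(-692 - 372) + P)) - 1105 = 1/((192 + 553)*((-60 - 37)*(-692 - 372) + 2*I*√2)) - 1105 = 1/(745*(-97*(-1064) + 2*I*√2)) - 1105 = 1/(745*(103208 + 2*I*√2)) - 1105 = -1105 + 1/(745*(103208 + 2*I*√2))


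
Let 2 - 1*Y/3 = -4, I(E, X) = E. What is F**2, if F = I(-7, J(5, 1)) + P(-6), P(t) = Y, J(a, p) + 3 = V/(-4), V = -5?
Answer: 121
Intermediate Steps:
J(a, p) = -7/4 (J(a, p) = -3 - 5/(-4) = -3 - 5*(-1/4) = -3 + 5/4 = -7/4)
Y = 18 (Y = 6 - 3*(-4) = 6 + 12 = 18)
P(t) = 18
F = 11 (F = -7 + 18 = 11)
F**2 = 11**2 = 121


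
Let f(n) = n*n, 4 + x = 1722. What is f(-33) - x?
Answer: -629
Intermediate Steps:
x = 1718 (x = -4 + 1722 = 1718)
f(n) = n**2
f(-33) - x = (-33)**2 - 1*1718 = 1089 - 1718 = -629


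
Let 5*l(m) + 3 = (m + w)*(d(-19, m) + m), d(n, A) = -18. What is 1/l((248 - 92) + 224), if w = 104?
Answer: 1/35041 ≈ 2.8538e-5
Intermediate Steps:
l(m) = -⅗ + (-18 + m)*(104 + m)/5 (l(m) = -⅗ + ((m + 104)*(-18 + m))/5 = -⅗ + ((104 + m)*(-18 + m))/5 = -⅗ + ((-18 + m)*(104 + m))/5 = -⅗ + (-18 + m)*(104 + m)/5)
1/l((248 - 92) + 224) = 1/(-375 + ((248 - 92) + 224)²/5 + 86*((248 - 92) + 224)/5) = 1/(-375 + (156 + 224)²/5 + 86*(156 + 224)/5) = 1/(-375 + (⅕)*380² + (86/5)*380) = 1/(-375 + (⅕)*144400 + 6536) = 1/(-375 + 28880 + 6536) = 1/35041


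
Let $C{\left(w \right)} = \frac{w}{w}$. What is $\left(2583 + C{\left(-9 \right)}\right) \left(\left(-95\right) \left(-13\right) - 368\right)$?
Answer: $2240328$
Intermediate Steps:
$C{\left(w \right)} = 1$
$\left(2583 + C{\left(-9 \right)}\right) \left(\left(-95\right) \left(-13\right) - 368\right) = \left(2583 + 1\right) \left(\left(-95\right) \left(-13\right) - 368\right) = 2584 \left(1235 - 368\right) = 2584 \cdot 867 = 2240328$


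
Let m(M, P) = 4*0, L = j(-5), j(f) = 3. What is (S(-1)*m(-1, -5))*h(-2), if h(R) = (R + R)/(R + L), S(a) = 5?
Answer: 0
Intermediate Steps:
L = 3
m(M, P) = 0
h(R) = 2*R/(3 + R) (h(R) = (R + R)/(R + 3) = (2*R)/(3 + R) = 2*R/(3 + R))
(S(-1)*m(-1, -5))*h(-2) = (5*0)*(2*(-2)/(3 - 2)) = 0*(2*(-2)/1) = 0*(2*(-2)*1) = 0*(-4) = 0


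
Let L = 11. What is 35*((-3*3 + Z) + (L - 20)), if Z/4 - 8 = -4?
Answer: -70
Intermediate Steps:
Z = 16 (Z = 32 + 4*(-4) = 32 - 16 = 16)
35*((-3*3 + Z) + (L - 20)) = 35*((-3*3 + 16) + (11 - 20)) = 35*((-9 + 16) - 9) = 35*(7 - 9) = 35*(-2) = -70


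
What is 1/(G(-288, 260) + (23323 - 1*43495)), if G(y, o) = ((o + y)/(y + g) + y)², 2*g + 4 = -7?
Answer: 344569/21610354132 ≈ 1.5945e-5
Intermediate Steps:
g = -11/2 (g = -2 + (½)*(-7) = -2 - 7/2 = -11/2 ≈ -5.5000)
G(y, o) = (y + (o + y)/(-11/2 + y))² (G(y, o) = ((o + y)/(y - 11/2) + y)² = ((o + y)/(-11/2 + y) + y)² = (y + (o + y)/(-11/2 + y))²)
1/(G(-288, 260) + (23323 - 1*43495)) = 1/((-9*(-288) + 2*260 + 2*(-288)²)²/(-11 + 2*(-288))² + (23323 - 1*43495)) = 1/((2592 + 520 + 2*82944)²/(-11 - 576)² + (23323 - 43495)) = 1/((2592 + 520 + 165888)²/(-587)² - 20172) = 1/((1/344569)*169000² - 20172) = 1/((1/344569)*28561000000 - 20172) = 1/(28561000000/344569 - 20172) = 1/(21610354132/344569) = 344569/21610354132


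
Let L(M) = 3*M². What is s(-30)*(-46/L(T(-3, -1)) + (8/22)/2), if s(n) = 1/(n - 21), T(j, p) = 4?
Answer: 205/13464 ≈ 0.015226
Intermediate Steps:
s(n) = 1/(-21 + n)
s(-30)*(-46/L(T(-3, -1)) + (8/22)/2) = (-46/(3*4²) + (8/22)/2)/(-21 - 30) = (-46/(3*16) + (8*(1/22))*(½))/(-51) = -(-46/48 + (4/11)*(½))/51 = -(-46*1/48 + 2/11)/51 = -(-23/24 + 2/11)/51 = -1/51*(-205/264) = 205/13464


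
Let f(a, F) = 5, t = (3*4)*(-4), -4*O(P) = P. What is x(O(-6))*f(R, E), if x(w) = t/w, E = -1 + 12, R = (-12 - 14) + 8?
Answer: -160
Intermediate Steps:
R = -18 (R = -26 + 8 = -18)
O(P) = -P/4
t = -48 (t = 12*(-4) = -48)
E = 11
x(w) = -48/w
x(O(-6))*f(R, E) = -48/((-1/4*(-6)))*5 = -48/3/2*5 = -48*2/3*5 = -32*5 = -160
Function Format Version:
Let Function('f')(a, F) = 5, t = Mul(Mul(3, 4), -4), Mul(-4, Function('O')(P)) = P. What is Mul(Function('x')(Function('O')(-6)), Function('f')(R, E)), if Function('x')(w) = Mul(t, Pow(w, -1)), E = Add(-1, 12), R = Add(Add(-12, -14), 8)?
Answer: -160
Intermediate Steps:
R = -18 (R = Add(-26, 8) = -18)
Function('O')(P) = Mul(Rational(-1, 4), P)
t = -48 (t = Mul(12, -4) = -48)
E = 11
Function('x')(w) = Mul(-48, Pow(w, -1))
Mul(Function('x')(Function('O')(-6)), Function('f')(R, E)) = Mul(Mul(-48, Pow(Mul(Rational(-1, 4), -6), -1)), 5) = Mul(Mul(-48, Pow(Rational(3, 2), -1)), 5) = Mul(Mul(-48, Rational(2, 3)), 5) = Mul(-32, 5) = -160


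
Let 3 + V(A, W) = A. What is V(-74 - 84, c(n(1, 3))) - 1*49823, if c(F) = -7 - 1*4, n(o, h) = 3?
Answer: -49984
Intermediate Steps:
c(F) = -11 (c(F) = -7 - 4 = -11)
V(A, W) = -3 + A
V(-74 - 84, c(n(1, 3))) - 1*49823 = (-3 + (-74 - 84)) - 1*49823 = (-3 - 158) - 49823 = -161 - 49823 = -49984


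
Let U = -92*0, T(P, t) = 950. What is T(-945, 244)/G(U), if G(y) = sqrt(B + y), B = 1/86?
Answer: 950*sqrt(86) ≈ 8809.9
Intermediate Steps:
B = 1/86 ≈ 0.011628
U = 0
G(y) = sqrt(1/86 + y)
T(-945, 244)/G(U) = 950/((sqrt(86 + 7396*0)/86)) = 950/((sqrt(86 + 0)/86)) = 950/((sqrt(86)/86)) = 950*sqrt(86)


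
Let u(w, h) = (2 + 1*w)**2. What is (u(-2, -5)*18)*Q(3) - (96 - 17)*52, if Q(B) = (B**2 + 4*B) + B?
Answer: -4108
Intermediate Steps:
u(w, h) = (2 + w)**2
Q(B) = B**2 + 5*B
(u(-2, -5)*18)*Q(3) - (96 - 17)*52 = ((2 - 2)**2*18)*(3*(5 + 3)) - (96 - 17)*52 = (0**2*18)*(3*8) - 79*52 = (0*18)*24 - 1*4108 = 0*24 - 4108 = 0 - 4108 = -4108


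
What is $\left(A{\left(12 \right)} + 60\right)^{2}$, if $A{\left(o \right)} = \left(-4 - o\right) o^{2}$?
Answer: $5035536$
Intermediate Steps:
$A{\left(o \right)} = o^{2} \left(-4 - o\right)$
$\left(A{\left(12 \right)} + 60\right)^{2} = \left(12^{2} \left(-4 - 12\right) + 60\right)^{2} = \left(144 \left(-4 - 12\right) + 60\right)^{2} = \left(144 \left(-16\right) + 60\right)^{2} = \left(-2304 + 60\right)^{2} = \left(-2244\right)^{2} = 5035536$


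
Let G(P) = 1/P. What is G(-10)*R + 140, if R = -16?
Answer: 708/5 ≈ 141.60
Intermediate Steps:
G(-10)*R + 140 = -16/(-10) + 140 = -⅒*(-16) + 140 = 8/5 + 140 = 708/5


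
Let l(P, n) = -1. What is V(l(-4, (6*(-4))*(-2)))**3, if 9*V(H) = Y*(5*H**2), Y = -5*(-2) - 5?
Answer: 15625/729 ≈ 21.433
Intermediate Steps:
Y = 5 (Y = 10 - 5 = 5)
V(H) = 25*H**2/9 (V(H) = (5*(5*H**2))/9 = (25*H**2)/9 = 25*H**2/9)
V(l(-4, (6*(-4))*(-2)))**3 = ((25/9)*(-1)**2)**3 = ((25/9)*1)**3 = (25/9)**3 = 15625/729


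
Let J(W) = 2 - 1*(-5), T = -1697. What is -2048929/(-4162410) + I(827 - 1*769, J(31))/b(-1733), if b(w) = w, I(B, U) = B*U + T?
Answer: 8924465267/7213456530 ≈ 1.2372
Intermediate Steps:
J(W) = 7 (J(W) = 2 + 5 = 7)
I(B, U) = -1697 + B*U (I(B, U) = B*U - 1697 = -1697 + B*U)
-2048929/(-4162410) + I(827 - 1*769, J(31))/b(-1733) = -2048929/(-4162410) + (-1697 + (827 - 1*769)*7)/(-1733) = -2048929*(-1/4162410) + (-1697 + (827 - 769)*7)*(-1/1733) = 2048929/4162410 + (-1697 + 58*7)*(-1/1733) = 2048929/4162410 + (-1697 + 406)*(-1/1733) = 2048929/4162410 - 1291*(-1/1733) = 2048929/4162410 + 1291/1733 = 8924465267/7213456530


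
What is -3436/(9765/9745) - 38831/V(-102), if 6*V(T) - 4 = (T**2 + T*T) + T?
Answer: -69572502049/20223315 ≈ -3440.2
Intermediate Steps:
V(T) = 2/3 + T**2/3 + T/6 (V(T) = 2/3 + ((T**2 + T*T) + T)/6 = 2/3 + ((T**2 + T**2) + T)/6 = 2/3 + (2*T**2 + T)/6 = 2/3 + (T + 2*T**2)/6 = 2/3 + (T**2/3 + T/6) = 2/3 + T**2/3 + T/6)
-3436/(9765/9745) - 38831/V(-102) = -3436/(9765/9745) - 38831/(2/3 + (1/3)*(-102)**2 + (1/6)*(-102)) = -3436/(9765*(1/9745)) - 38831/(2/3 + (1/3)*10404 - 17) = -3436/1953/1949 - 38831/(2/3 + 3468 - 17) = -3436*1949/1953 - 38831/10355/3 = -6696764/1953 - 38831*3/10355 = -6696764/1953 - 116493/10355 = -69572502049/20223315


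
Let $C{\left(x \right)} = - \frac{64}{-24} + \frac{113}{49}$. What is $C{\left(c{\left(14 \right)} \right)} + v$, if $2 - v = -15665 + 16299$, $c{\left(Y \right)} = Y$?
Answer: $- \frac{92173}{147} \approx -627.03$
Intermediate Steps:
$v = -632$ ($v = 2 - \left(-15665 + 16299\right) = 2 - 634 = -632$)
$C{\left(x \right)} = \frac{731}{147}$ ($C{\left(x \right)} = \left(-64\right) \left(- \frac{1}{24}\right) + 113 \cdot \frac{1}{49} = \frac{8}{3} + \frac{113}{49} = \frac{731}{147}$)
$C{\left(c{\left(14 \right)} \right)} + v = \frac{731}{147} - 632 = - \frac{92173}{147}$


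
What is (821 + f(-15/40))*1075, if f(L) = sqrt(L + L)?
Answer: 882575 + 1075*I*sqrt(3)/2 ≈ 8.8258e+5 + 930.98*I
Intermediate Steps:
f(L) = sqrt(2)*sqrt(L) (f(L) = sqrt(2*L) = sqrt(2)*sqrt(L))
(821 + f(-15/40))*1075 = (821 + sqrt(2)*sqrt(-15/40))*1075 = (821 + sqrt(2)*sqrt(-15*1/40))*1075 = (821 + sqrt(2)*sqrt(-3/8))*1075 = (821 + sqrt(2)*(I*sqrt(6)/4))*1075 = (821 + I*sqrt(3)/2)*1075 = 882575 + 1075*I*sqrt(3)/2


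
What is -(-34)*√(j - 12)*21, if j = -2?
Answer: 714*I*√14 ≈ 2671.5*I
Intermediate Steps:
-(-34)*√(j - 12)*21 = -(-34)*√(-2 - 12)*21 = -(-34)*√(-14)*21 = -(-34)*I*√14*21 = (34*I*√14)*21 = 714*I*√14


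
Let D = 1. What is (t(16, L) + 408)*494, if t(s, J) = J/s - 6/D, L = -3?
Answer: 1587963/8 ≈ 1.9850e+5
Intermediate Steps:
t(s, J) = -6 + J/s (t(s, J) = J/s - 6/1 = J/s - 6*1 = J/s - 6 = -6 + J/s)
(t(16, L) + 408)*494 = ((-6 - 3/16) + 408)*494 = (-99/16 + 408)*494 = (6429/16)*494 = 1587963/8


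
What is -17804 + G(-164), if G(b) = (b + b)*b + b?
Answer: 35824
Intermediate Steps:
G(b) = b + 2*b**2 (G(b) = (2*b)*b + b = 2*b**2 + b = b + 2*b**2)
-17804 + G(-164) = -17804 - 164*(1 + 2*(-164)) = -17804 - 164*(1 - 328) = -17804 - 164*(-327) = -17804 + 53628 = 35824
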